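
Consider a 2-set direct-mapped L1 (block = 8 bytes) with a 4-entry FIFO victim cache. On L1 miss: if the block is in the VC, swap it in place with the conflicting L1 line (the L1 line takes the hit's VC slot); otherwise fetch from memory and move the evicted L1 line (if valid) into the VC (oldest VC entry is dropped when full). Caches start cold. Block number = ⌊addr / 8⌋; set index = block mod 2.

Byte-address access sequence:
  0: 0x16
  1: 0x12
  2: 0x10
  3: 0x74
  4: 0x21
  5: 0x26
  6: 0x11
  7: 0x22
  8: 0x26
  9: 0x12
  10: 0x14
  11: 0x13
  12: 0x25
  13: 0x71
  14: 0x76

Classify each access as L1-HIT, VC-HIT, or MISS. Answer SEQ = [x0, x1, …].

  [0] addr=0x16 blk=2 s=0: MISS | VC []
  [1] addr=0x12 blk=2 s=0: L1-HIT | VC []
  [2] addr=0x10 blk=2 s=0: L1-HIT | VC []
  [3] addr=0x74 blk=14 s=0: MISS | VC [2]
  [4] addr=0x21 blk=4 s=0: MISS | VC [2, 14]
  [5] addr=0x26 blk=4 s=0: L1-HIT | VC [2, 14]
  [6] addr=0x11 blk=2 s=0: VC-HIT | VC [4, 14]
  [7] addr=0x22 blk=4 s=0: VC-HIT | VC [2, 14]
  [8] addr=0x26 blk=4 s=0: L1-HIT | VC [2, 14]
  [9] addr=0x12 blk=2 s=0: VC-HIT | VC [4, 14]
  [10] addr=0x14 blk=2 s=0: L1-HIT | VC [4, 14]
  [11] addr=0x13 blk=2 s=0: L1-HIT | VC [4, 14]
  [12] addr=0x25 blk=4 s=0: VC-HIT | VC [2, 14]
  [13] addr=0x71 blk=14 s=0: VC-HIT | VC [2, 4]
  [14] addr=0x76 blk=14 s=0: L1-HIT | VC [2, 4]

SEQ = [MISS, L1-HIT, L1-HIT, MISS, MISS, L1-HIT, VC-HIT, VC-HIT, L1-HIT, VC-HIT, L1-HIT, L1-HIT, VC-HIT, VC-HIT, L1-HIT]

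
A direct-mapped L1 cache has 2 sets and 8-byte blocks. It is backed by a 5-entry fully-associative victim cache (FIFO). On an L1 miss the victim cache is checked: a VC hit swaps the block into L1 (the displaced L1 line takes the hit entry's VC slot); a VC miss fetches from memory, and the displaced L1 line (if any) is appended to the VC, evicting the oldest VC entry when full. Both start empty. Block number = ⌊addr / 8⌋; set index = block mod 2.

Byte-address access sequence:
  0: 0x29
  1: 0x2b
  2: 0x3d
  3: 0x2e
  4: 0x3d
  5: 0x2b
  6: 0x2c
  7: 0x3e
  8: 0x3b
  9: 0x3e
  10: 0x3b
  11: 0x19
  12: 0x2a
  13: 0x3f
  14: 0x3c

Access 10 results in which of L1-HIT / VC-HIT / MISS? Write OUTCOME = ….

OUTCOME = L1-HIT

  [0] addr=0x29 blk=5 s=1: MISS | VC []
  [1] addr=0x2b blk=5 s=1: L1-HIT | VC []
  [2] addr=0x3d blk=7 s=1: MISS | VC [5]
  [3] addr=0x2e blk=5 s=1: VC-HIT | VC [7]
  [4] addr=0x3d blk=7 s=1: VC-HIT | VC [5]
  [5] addr=0x2b blk=5 s=1: VC-HIT | VC [7]
  [6] addr=0x2c blk=5 s=1: L1-HIT | VC [7]
  [7] addr=0x3e blk=7 s=1: VC-HIT | VC [5]
  [8] addr=0x3b blk=7 s=1: L1-HIT | VC [5]
  [9] addr=0x3e blk=7 s=1: L1-HIT | VC [5]
  [10] addr=0x3b blk=7 s=1: L1-HIT | VC [5]
  [11] addr=0x19 blk=3 s=1: MISS | VC [5, 7]
  [12] addr=0x2a blk=5 s=1: VC-HIT | VC [3, 7]
  [13] addr=0x3f blk=7 s=1: VC-HIT | VC [3, 5]
  [14] addr=0x3c blk=7 s=1: L1-HIT | VC [3, 5]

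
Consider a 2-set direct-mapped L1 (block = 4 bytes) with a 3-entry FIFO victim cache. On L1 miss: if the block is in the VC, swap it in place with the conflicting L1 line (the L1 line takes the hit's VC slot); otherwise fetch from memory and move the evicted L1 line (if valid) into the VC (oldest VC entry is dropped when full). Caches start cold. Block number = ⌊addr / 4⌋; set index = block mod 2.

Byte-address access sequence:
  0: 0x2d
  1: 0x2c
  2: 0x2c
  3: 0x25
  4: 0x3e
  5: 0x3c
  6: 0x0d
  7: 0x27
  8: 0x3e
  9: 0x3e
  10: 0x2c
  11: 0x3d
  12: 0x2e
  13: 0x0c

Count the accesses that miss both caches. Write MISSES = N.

#0 0x2d→b11/s1 MISS; vc=[]
#1 0x2c→b11/s1 L1-HIT; vc=[]
#2 0x2c→b11/s1 L1-HIT; vc=[]
#3 0x25→b9/s1 MISS; vc=[11]
#4 0x3e→b15/s1 MISS; vc=[11,9]
#5 0x3c→b15/s1 L1-HIT; vc=[11,9]
#6 0xd→b3/s1 MISS; vc=[11,9,15]
#7 0x27→b9/s1 VC-HIT; vc=[11,3,15]
#8 0x3e→b15/s1 VC-HIT; vc=[11,3,9]
#9 0x3e→b15/s1 L1-HIT; vc=[11,3,9]
#10 0x2c→b11/s1 VC-HIT; vc=[15,3,9]
#11 0x3d→b15/s1 VC-HIT; vc=[11,3,9]
#12 0x2e→b11/s1 VC-HIT; vc=[15,3,9]
#13 0xc→b3/s1 VC-HIT; vc=[15,11,9]

MISSES = 4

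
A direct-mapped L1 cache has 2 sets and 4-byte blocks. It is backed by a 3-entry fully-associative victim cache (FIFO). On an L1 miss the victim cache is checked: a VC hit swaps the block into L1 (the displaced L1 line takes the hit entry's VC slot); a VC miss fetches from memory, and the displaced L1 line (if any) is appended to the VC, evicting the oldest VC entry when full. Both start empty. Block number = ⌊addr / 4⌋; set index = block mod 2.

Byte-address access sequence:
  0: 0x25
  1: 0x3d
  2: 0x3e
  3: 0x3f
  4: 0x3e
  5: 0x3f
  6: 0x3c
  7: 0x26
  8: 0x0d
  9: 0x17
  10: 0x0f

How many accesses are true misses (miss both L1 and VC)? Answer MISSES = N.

#0 0x25→b9/s1 MISS; vc=[]
#1 0x3d→b15/s1 MISS; vc=[9]
#2 0x3e→b15/s1 L1-HIT; vc=[9]
#3 0x3f→b15/s1 L1-HIT; vc=[9]
#4 0x3e→b15/s1 L1-HIT; vc=[9]
#5 0x3f→b15/s1 L1-HIT; vc=[9]
#6 0x3c→b15/s1 L1-HIT; vc=[9]
#7 0x26→b9/s1 VC-HIT; vc=[15]
#8 0xd→b3/s1 MISS; vc=[15,9]
#9 0x17→b5/s1 MISS; vc=[15,9,3]
#10 0xf→b3/s1 VC-HIT; vc=[15,9,5]

MISSES = 4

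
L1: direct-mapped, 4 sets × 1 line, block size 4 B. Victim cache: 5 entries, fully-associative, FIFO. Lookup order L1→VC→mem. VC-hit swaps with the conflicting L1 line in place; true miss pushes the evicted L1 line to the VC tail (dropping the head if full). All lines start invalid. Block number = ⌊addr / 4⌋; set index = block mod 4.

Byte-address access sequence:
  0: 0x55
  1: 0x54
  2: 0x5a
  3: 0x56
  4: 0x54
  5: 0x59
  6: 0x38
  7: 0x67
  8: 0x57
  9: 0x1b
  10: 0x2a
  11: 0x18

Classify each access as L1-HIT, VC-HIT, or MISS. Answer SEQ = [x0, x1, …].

#0 0x55→b21/s1 MISS; vc=[]
#1 0x54→b21/s1 L1-HIT; vc=[]
#2 0x5a→b22/s2 MISS; vc=[]
#3 0x56→b21/s1 L1-HIT; vc=[]
#4 0x54→b21/s1 L1-HIT; vc=[]
#5 0x59→b22/s2 L1-HIT; vc=[]
#6 0x38→b14/s2 MISS; vc=[22]
#7 0x67→b25/s1 MISS; vc=[22,21]
#8 0x57→b21/s1 VC-HIT; vc=[22,25]
#9 0x1b→b6/s2 MISS; vc=[22,25,14]
#10 0x2a→b10/s2 MISS; vc=[22,25,14,6]
#11 0x18→b6/s2 VC-HIT; vc=[22,25,14,10]

SEQ = [MISS, L1-HIT, MISS, L1-HIT, L1-HIT, L1-HIT, MISS, MISS, VC-HIT, MISS, MISS, VC-HIT]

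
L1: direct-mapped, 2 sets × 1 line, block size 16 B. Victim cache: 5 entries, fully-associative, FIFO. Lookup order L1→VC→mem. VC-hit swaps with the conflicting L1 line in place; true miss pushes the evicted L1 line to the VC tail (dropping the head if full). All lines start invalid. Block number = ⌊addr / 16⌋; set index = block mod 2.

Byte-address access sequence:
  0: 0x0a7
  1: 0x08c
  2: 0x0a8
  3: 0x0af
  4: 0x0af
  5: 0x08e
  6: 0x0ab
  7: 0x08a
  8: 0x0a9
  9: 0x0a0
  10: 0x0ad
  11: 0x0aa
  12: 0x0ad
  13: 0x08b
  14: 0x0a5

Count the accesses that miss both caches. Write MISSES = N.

#0 0xa7→b10/s0 MISS; vc=[]
#1 0x8c→b8/s0 MISS; vc=[10]
#2 0xa8→b10/s0 VC-HIT; vc=[8]
#3 0xaf→b10/s0 L1-HIT; vc=[8]
#4 0xaf→b10/s0 L1-HIT; vc=[8]
#5 0x8e→b8/s0 VC-HIT; vc=[10]
#6 0xab→b10/s0 VC-HIT; vc=[8]
#7 0x8a→b8/s0 VC-HIT; vc=[10]
#8 0xa9→b10/s0 VC-HIT; vc=[8]
#9 0xa0→b10/s0 L1-HIT; vc=[8]
#10 0xad→b10/s0 L1-HIT; vc=[8]
#11 0xaa→b10/s0 L1-HIT; vc=[8]
#12 0xad→b10/s0 L1-HIT; vc=[8]
#13 0x8b→b8/s0 VC-HIT; vc=[10]
#14 0xa5→b10/s0 VC-HIT; vc=[8]

MISSES = 2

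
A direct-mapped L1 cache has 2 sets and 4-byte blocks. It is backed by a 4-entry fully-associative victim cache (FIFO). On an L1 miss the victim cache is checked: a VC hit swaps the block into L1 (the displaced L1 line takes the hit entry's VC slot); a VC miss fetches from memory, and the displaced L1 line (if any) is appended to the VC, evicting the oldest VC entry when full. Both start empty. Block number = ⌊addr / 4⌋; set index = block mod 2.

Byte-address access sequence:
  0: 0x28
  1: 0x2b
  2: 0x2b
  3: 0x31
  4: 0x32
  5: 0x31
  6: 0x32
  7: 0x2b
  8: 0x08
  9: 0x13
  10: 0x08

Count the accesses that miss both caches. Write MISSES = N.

MISSES = 4

  [0] addr=0x28 blk=10 s=0: MISS | VC []
  [1] addr=0x2b blk=10 s=0: L1-HIT | VC []
  [2] addr=0x2b blk=10 s=0: L1-HIT | VC []
  [3] addr=0x31 blk=12 s=0: MISS | VC [10]
  [4] addr=0x32 blk=12 s=0: L1-HIT | VC [10]
  [5] addr=0x31 blk=12 s=0: L1-HIT | VC [10]
  [6] addr=0x32 blk=12 s=0: L1-HIT | VC [10]
  [7] addr=0x2b blk=10 s=0: VC-HIT | VC [12]
  [8] addr=0x8 blk=2 s=0: MISS | VC [12, 10]
  [9] addr=0x13 blk=4 s=0: MISS | VC [12, 10, 2]
  [10] addr=0x8 blk=2 s=0: VC-HIT | VC [12, 10, 4]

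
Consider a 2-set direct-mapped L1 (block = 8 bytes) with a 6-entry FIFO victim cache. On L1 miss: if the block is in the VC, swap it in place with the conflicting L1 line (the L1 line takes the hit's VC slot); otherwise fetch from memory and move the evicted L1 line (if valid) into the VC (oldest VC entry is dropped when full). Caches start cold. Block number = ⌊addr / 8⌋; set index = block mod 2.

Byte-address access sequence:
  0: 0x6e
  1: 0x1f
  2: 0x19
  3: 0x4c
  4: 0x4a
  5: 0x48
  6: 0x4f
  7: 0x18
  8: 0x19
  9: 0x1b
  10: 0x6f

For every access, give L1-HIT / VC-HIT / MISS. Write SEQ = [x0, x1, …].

SEQ = [MISS, MISS, L1-HIT, MISS, L1-HIT, L1-HIT, L1-HIT, VC-HIT, L1-HIT, L1-HIT, VC-HIT]

#0 0x6e→b13/s1 MISS; vc=[]
#1 0x1f→b3/s1 MISS; vc=[13]
#2 0x19→b3/s1 L1-HIT; vc=[13]
#3 0x4c→b9/s1 MISS; vc=[13,3]
#4 0x4a→b9/s1 L1-HIT; vc=[13,3]
#5 0x48→b9/s1 L1-HIT; vc=[13,3]
#6 0x4f→b9/s1 L1-HIT; vc=[13,3]
#7 0x18→b3/s1 VC-HIT; vc=[13,9]
#8 0x19→b3/s1 L1-HIT; vc=[13,9]
#9 0x1b→b3/s1 L1-HIT; vc=[13,9]
#10 0x6f→b13/s1 VC-HIT; vc=[3,9]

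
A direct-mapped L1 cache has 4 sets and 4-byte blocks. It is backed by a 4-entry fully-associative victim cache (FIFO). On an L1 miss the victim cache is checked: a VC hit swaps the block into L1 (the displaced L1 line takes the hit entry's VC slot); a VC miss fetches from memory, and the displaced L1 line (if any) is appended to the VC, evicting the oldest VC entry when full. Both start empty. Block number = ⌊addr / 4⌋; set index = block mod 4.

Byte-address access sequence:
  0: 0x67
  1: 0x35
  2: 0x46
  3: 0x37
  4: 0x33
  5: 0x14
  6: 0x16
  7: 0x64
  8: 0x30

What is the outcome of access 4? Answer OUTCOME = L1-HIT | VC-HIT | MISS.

0: 0x67 (blk 25, set 1) → MISS  vc=[]
1: 0x35 (blk 13, set 1) → MISS  vc=[25]
2: 0x46 (blk 17, set 1) → MISS  vc=[25, 13]
3: 0x37 (blk 13, set 1) → VC-HIT  vc=[25, 17]
4: 0x33 (blk 12, set 0) → MISS  vc=[25, 17]
5: 0x14 (blk 5, set 1) → MISS  vc=[25, 17, 13]
6: 0x16 (blk 5, set 1) → L1-HIT  vc=[25, 17, 13]
7: 0x64 (blk 25, set 1) → VC-HIT  vc=[5, 17, 13]
8: 0x30 (blk 12, set 0) → L1-HIT  vc=[5, 17, 13]

OUTCOME = MISS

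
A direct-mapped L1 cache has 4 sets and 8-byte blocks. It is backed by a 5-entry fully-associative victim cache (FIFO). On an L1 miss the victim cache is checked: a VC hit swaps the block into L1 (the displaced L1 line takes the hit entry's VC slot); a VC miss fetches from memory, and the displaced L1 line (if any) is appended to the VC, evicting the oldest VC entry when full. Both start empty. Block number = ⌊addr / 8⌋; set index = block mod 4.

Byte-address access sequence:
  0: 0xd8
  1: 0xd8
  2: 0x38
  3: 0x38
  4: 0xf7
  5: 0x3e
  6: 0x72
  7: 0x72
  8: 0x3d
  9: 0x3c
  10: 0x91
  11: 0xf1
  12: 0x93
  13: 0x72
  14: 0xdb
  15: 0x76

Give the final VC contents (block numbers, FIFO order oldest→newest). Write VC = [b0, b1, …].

  [0] addr=0xd8 blk=27 s=3: MISS | VC []
  [1] addr=0xd8 blk=27 s=3: L1-HIT | VC []
  [2] addr=0x38 blk=7 s=3: MISS | VC [27]
  [3] addr=0x38 blk=7 s=3: L1-HIT | VC [27]
  [4] addr=0xf7 blk=30 s=2: MISS | VC [27]
  [5] addr=0x3e blk=7 s=3: L1-HIT | VC [27]
  [6] addr=0x72 blk=14 s=2: MISS | VC [27, 30]
  [7] addr=0x72 blk=14 s=2: L1-HIT | VC [27, 30]
  [8] addr=0x3d blk=7 s=3: L1-HIT | VC [27, 30]
  [9] addr=0x3c blk=7 s=3: L1-HIT | VC [27, 30]
  [10] addr=0x91 blk=18 s=2: MISS | VC [27, 30, 14]
  [11] addr=0xf1 blk=30 s=2: VC-HIT | VC [27, 18, 14]
  [12] addr=0x93 blk=18 s=2: VC-HIT | VC [27, 30, 14]
  [13] addr=0x72 blk=14 s=2: VC-HIT | VC [27, 30, 18]
  [14] addr=0xdb blk=27 s=3: VC-HIT | VC [7, 30, 18]
  [15] addr=0x76 blk=14 s=2: L1-HIT | VC [7, 30, 18]

VC = [7, 30, 18]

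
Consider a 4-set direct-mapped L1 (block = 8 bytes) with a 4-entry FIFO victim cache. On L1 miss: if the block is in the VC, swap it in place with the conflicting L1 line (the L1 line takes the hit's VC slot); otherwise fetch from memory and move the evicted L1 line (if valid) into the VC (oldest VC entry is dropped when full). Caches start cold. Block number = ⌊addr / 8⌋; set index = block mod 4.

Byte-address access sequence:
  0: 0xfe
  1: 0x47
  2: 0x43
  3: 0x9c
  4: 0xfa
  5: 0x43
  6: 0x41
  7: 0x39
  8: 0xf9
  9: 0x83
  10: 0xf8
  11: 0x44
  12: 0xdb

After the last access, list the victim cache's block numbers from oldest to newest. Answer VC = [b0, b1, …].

VC = [19, 7, 16, 31]

  [0] addr=0xfe blk=31 s=3: MISS | VC []
  [1] addr=0x47 blk=8 s=0: MISS | VC []
  [2] addr=0x43 blk=8 s=0: L1-HIT | VC []
  [3] addr=0x9c blk=19 s=3: MISS | VC [31]
  [4] addr=0xfa blk=31 s=3: VC-HIT | VC [19]
  [5] addr=0x43 blk=8 s=0: L1-HIT | VC [19]
  [6] addr=0x41 blk=8 s=0: L1-HIT | VC [19]
  [7] addr=0x39 blk=7 s=3: MISS | VC [19, 31]
  [8] addr=0xf9 blk=31 s=3: VC-HIT | VC [19, 7]
  [9] addr=0x83 blk=16 s=0: MISS | VC [19, 7, 8]
  [10] addr=0xf8 blk=31 s=3: L1-HIT | VC [19, 7, 8]
  [11] addr=0x44 blk=8 s=0: VC-HIT | VC [19, 7, 16]
  [12] addr=0xdb blk=27 s=3: MISS | VC [19, 7, 16, 31]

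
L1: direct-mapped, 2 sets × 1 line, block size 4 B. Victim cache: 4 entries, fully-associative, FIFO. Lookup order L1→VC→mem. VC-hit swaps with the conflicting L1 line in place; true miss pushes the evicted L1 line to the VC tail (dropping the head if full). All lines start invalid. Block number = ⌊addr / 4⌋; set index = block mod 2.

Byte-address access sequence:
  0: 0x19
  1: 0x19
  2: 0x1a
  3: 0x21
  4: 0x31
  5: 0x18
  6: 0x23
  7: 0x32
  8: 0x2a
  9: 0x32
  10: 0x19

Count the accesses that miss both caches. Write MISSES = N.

MISSES = 4

#0 0x19→b6/s0 MISS; vc=[]
#1 0x19→b6/s0 L1-HIT; vc=[]
#2 0x1a→b6/s0 L1-HIT; vc=[]
#3 0x21→b8/s0 MISS; vc=[6]
#4 0x31→b12/s0 MISS; vc=[6,8]
#5 0x18→b6/s0 VC-HIT; vc=[12,8]
#6 0x23→b8/s0 VC-HIT; vc=[12,6]
#7 0x32→b12/s0 VC-HIT; vc=[8,6]
#8 0x2a→b10/s0 MISS; vc=[8,6,12]
#9 0x32→b12/s0 VC-HIT; vc=[8,6,10]
#10 0x19→b6/s0 VC-HIT; vc=[8,12,10]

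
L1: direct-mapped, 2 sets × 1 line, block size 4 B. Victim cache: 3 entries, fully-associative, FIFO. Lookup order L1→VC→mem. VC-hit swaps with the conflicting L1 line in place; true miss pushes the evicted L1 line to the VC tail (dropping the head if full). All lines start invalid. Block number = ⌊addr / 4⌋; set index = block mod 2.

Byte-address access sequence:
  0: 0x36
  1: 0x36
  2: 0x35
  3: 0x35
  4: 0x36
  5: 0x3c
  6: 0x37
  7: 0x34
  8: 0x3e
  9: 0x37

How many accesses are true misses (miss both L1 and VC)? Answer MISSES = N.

0: 0x36 (blk 13, set 1) → MISS  vc=[]
1: 0x36 (blk 13, set 1) → L1-HIT  vc=[]
2: 0x35 (blk 13, set 1) → L1-HIT  vc=[]
3: 0x35 (blk 13, set 1) → L1-HIT  vc=[]
4: 0x36 (blk 13, set 1) → L1-HIT  vc=[]
5: 0x3c (blk 15, set 1) → MISS  vc=[13]
6: 0x37 (blk 13, set 1) → VC-HIT  vc=[15]
7: 0x34 (blk 13, set 1) → L1-HIT  vc=[15]
8: 0x3e (blk 15, set 1) → VC-HIT  vc=[13]
9: 0x37 (blk 13, set 1) → VC-HIT  vc=[15]

MISSES = 2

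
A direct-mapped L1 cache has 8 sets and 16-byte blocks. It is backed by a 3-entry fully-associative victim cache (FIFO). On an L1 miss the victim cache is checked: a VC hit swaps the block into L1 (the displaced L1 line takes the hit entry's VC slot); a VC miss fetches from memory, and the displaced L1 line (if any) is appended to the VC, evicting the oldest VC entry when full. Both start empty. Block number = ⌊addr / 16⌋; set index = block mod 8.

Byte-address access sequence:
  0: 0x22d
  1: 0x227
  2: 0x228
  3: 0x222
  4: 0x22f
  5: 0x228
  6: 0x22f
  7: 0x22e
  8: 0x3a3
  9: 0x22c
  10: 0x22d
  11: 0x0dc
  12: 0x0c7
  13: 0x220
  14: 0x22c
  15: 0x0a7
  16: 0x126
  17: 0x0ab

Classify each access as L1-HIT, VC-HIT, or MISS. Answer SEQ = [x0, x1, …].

SEQ = [MISS, L1-HIT, L1-HIT, L1-HIT, L1-HIT, L1-HIT, L1-HIT, L1-HIT, MISS, VC-HIT, L1-HIT, MISS, MISS, L1-HIT, L1-HIT, MISS, MISS, VC-HIT]

0: 0x22d (blk 34, set 2) → MISS  vc=[]
1: 0x227 (blk 34, set 2) → L1-HIT  vc=[]
2: 0x228 (blk 34, set 2) → L1-HIT  vc=[]
3: 0x222 (blk 34, set 2) → L1-HIT  vc=[]
4: 0x22f (blk 34, set 2) → L1-HIT  vc=[]
5: 0x228 (blk 34, set 2) → L1-HIT  vc=[]
6: 0x22f (blk 34, set 2) → L1-HIT  vc=[]
7: 0x22e (blk 34, set 2) → L1-HIT  vc=[]
8: 0x3a3 (blk 58, set 2) → MISS  vc=[34]
9: 0x22c (blk 34, set 2) → VC-HIT  vc=[58]
10: 0x22d (blk 34, set 2) → L1-HIT  vc=[58]
11: 0xdc (blk 13, set 5) → MISS  vc=[58]
12: 0xc7 (blk 12, set 4) → MISS  vc=[58]
13: 0x220 (blk 34, set 2) → L1-HIT  vc=[58]
14: 0x22c (blk 34, set 2) → L1-HIT  vc=[58]
15: 0xa7 (blk 10, set 2) → MISS  vc=[58, 34]
16: 0x126 (blk 18, set 2) → MISS  vc=[58, 34, 10]
17: 0xab (blk 10, set 2) → VC-HIT  vc=[58, 34, 18]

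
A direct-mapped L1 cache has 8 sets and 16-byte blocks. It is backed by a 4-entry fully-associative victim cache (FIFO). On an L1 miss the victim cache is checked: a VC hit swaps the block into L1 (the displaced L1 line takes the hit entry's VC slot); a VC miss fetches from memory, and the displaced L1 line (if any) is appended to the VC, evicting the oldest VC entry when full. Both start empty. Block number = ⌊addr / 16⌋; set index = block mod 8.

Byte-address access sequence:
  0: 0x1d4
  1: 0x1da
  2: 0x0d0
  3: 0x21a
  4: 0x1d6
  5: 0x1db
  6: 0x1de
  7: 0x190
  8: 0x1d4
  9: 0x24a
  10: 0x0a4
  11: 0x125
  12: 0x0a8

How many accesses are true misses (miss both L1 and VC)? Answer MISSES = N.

MISSES = 7

  [0] addr=0x1d4 blk=29 s=5: MISS | VC []
  [1] addr=0x1da blk=29 s=5: L1-HIT | VC []
  [2] addr=0xd0 blk=13 s=5: MISS | VC [29]
  [3] addr=0x21a blk=33 s=1: MISS | VC [29]
  [4] addr=0x1d6 blk=29 s=5: VC-HIT | VC [13]
  [5] addr=0x1db blk=29 s=5: L1-HIT | VC [13]
  [6] addr=0x1de blk=29 s=5: L1-HIT | VC [13]
  [7] addr=0x190 blk=25 s=1: MISS | VC [13, 33]
  [8] addr=0x1d4 blk=29 s=5: L1-HIT | VC [13, 33]
  [9] addr=0x24a blk=36 s=4: MISS | VC [13, 33]
  [10] addr=0xa4 blk=10 s=2: MISS | VC [13, 33]
  [11] addr=0x125 blk=18 s=2: MISS | VC [13, 33, 10]
  [12] addr=0xa8 blk=10 s=2: VC-HIT | VC [13, 33, 18]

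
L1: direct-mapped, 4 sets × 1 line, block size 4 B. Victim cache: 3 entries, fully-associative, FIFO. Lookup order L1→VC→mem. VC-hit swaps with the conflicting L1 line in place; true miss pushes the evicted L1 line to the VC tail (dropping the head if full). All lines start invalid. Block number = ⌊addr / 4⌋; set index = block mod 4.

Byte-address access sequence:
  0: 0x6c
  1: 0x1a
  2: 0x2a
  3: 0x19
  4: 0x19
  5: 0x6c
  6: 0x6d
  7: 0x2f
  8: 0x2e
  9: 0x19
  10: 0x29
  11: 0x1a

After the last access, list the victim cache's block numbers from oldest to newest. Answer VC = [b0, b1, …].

0: 0x6c (blk 27, set 3) → MISS  vc=[]
1: 0x1a (blk 6, set 2) → MISS  vc=[]
2: 0x2a (blk 10, set 2) → MISS  vc=[6]
3: 0x19 (blk 6, set 2) → VC-HIT  vc=[10]
4: 0x19 (blk 6, set 2) → L1-HIT  vc=[10]
5: 0x6c (blk 27, set 3) → L1-HIT  vc=[10]
6: 0x6d (blk 27, set 3) → L1-HIT  vc=[10]
7: 0x2f (blk 11, set 3) → MISS  vc=[10, 27]
8: 0x2e (blk 11, set 3) → L1-HIT  vc=[10, 27]
9: 0x19 (blk 6, set 2) → L1-HIT  vc=[10, 27]
10: 0x29 (blk 10, set 2) → VC-HIT  vc=[6, 27]
11: 0x1a (blk 6, set 2) → VC-HIT  vc=[10, 27]

VC = [10, 27]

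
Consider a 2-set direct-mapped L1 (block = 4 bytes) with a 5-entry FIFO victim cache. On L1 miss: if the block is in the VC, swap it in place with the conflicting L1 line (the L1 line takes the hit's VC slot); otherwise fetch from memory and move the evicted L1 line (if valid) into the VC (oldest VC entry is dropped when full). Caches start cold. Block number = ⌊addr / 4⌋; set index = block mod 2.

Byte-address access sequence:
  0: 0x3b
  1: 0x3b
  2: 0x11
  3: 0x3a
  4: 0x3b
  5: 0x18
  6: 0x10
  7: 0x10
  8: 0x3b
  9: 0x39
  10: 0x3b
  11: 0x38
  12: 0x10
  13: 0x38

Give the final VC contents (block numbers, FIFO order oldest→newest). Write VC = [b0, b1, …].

VC = [6, 4]

#0 0x3b→b14/s0 MISS; vc=[]
#1 0x3b→b14/s0 L1-HIT; vc=[]
#2 0x11→b4/s0 MISS; vc=[14]
#3 0x3a→b14/s0 VC-HIT; vc=[4]
#4 0x3b→b14/s0 L1-HIT; vc=[4]
#5 0x18→b6/s0 MISS; vc=[4,14]
#6 0x10→b4/s0 VC-HIT; vc=[6,14]
#7 0x10→b4/s0 L1-HIT; vc=[6,14]
#8 0x3b→b14/s0 VC-HIT; vc=[6,4]
#9 0x39→b14/s0 L1-HIT; vc=[6,4]
#10 0x3b→b14/s0 L1-HIT; vc=[6,4]
#11 0x38→b14/s0 L1-HIT; vc=[6,4]
#12 0x10→b4/s0 VC-HIT; vc=[6,14]
#13 0x38→b14/s0 VC-HIT; vc=[6,4]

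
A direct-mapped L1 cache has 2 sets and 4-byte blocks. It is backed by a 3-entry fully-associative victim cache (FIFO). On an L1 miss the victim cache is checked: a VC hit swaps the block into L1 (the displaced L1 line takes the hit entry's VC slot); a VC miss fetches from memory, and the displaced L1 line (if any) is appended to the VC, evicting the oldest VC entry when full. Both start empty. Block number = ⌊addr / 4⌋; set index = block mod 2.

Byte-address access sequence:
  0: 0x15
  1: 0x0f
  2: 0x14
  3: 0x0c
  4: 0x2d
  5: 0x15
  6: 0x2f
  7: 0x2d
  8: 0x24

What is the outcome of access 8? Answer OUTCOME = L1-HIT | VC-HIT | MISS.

0: 0x15 (blk 5, set 1) → MISS  vc=[]
1: 0xf (blk 3, set 1) → MISS  vc=[5]
2: 0x14 (blk 5, set 1) → VC-HIT  vc=[3]
3: 0xc (blk 3, set 1) → VC-HIT  vc=[5]
4: 0x2d (blk 11, set 1) → MISS  vc=[5, 3]
5: 0x15 (blk 5, set 1) → VC-HIT  vc=[11, 3]
6: 0x2f (blk 11, set 1) → VC-HIT  vc=[5, 3]
7: 0x2d (blk 11, set 1) → L1-HIT  vc=[5, 3]
8: 0x24 (blk 9, set 1) → MISS  vc=[5, 3, 11]

OUTCOME = MISS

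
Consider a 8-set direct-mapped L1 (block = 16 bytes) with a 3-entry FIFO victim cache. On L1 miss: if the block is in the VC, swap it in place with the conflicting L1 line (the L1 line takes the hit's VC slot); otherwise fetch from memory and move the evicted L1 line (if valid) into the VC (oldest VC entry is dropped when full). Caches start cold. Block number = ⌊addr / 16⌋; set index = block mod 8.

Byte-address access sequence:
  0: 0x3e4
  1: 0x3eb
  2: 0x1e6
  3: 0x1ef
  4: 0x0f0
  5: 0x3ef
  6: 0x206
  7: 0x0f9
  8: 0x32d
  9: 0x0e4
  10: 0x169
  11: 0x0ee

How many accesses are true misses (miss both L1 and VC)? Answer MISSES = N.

MISSES = 7

  [0] addr=0x3e4 blk=62 s=6: MISS | VC []
  [1] addr=0x3eb blk=62 s=6: L1-HIT | VC []
  [2] addr=0x1e6 blk=30 s=6: MISS | VC [62]
  [3] addr=0x1ef blk=30 s=6: L1-HIT | VC [62]
  [4] addr=0xf0 blk=15 s=7: MISS | VC [62]
  [5] addr=0x3ef blk=62 s=6: VC-HIT | VC [30]
  [6] addr=0x206 blk=32 s=0: MISS | VC [30]
  [7] addr=0xf9 blk=15 s=7: L1-HIT | VC [30]
  [8] addr=0x32d blk=50 s=2: MISS | VC [30]
  [9] addr=0xe4 blk=14 s=6: MISS | VC [30, 62]
  [10] addr=0x169 blk=22 s=6: MISS | VC [30, 62, 14]
  [11] addr=0xee blk=14 s=6: VC-HIT | VC [30, 62, 22]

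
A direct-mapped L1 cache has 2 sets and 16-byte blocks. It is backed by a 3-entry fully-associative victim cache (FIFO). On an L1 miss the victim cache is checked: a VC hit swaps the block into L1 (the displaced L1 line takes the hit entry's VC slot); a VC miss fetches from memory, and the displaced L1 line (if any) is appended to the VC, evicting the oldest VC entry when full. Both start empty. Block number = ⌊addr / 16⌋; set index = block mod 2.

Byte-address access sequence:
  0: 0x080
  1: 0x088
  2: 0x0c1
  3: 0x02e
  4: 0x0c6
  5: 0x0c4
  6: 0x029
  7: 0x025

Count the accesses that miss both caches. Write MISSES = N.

MISSES = 3

#0 0x80→b8/s0 MISS; vc=[]
#1 0x88→b8/s0 L1-HIT; vc=[]
#2 0xc1→b12/s0 MISS; vc=[8]
#3 0x2e→b2/s0 MISS; vc=[8,12]
#4 0xc6→b12/s0 VC-HIT; vc=[8,2]
#5 0xc4→b12/s0 L1-HIT; vc=[8,2]
#6 0x29→b2/s0 VC-HIT; vc=[8,12]
#7 0x25→b2/s0 L1-HIT; vc=[8,12]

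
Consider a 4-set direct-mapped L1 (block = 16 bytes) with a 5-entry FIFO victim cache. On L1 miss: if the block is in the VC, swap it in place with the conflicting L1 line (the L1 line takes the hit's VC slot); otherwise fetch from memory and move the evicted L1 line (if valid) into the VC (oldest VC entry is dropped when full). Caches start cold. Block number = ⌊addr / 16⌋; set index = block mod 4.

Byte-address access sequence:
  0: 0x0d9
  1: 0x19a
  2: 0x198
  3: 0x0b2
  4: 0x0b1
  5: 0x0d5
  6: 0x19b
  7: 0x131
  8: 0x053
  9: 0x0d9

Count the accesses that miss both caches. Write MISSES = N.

0: 0xd9 (blk 13, set 1) → MISS  vc=[]
1: 0x19a (blk 25, set 1) → MISS  vc=[13]
2: 0x198 (blk 25, set 1) → L1-HIT  vc=[13]
3: 0xb2 (blk 11, set 3) → MISS  vc=[13]
4: 0xb1 (blk 11, set 3) → L1-HIT  vc=[13]
5: 0xd5 (blk 13, set 1) → VC-HIT  vc=[25]
6: 0x19b (blk 25, set 1) → VC-HIT  vc=[13]
7: 0x131 (blk 19, set 3) → MISS  vc=[13, 11]
8: 0x53 (blk 5, set 1) → MISS  vc=[13, 11, 25]
9: 0xd9 (blk 13, set 1) → VC-HIT  vc=[5, 11, 25]

MISSES = 5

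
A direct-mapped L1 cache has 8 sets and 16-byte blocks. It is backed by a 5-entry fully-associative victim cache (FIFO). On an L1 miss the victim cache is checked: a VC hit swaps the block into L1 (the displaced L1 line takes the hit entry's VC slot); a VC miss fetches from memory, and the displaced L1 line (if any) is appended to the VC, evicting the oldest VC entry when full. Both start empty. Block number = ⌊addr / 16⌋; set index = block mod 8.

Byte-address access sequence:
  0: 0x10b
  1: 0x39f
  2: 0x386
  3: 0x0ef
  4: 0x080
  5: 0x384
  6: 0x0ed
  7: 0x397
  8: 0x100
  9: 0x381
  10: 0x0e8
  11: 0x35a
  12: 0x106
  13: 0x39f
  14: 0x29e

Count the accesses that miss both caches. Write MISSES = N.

#0 0x10b→b16/s0 MISS; vc=[]
#1 0x39f→b57/s1 MISS; vc=[]
#2 0x386→b56/s0 MISS; vc=[16]
#3 0xef→b14/s6 MISS; vc=[16]
#4 0x80→b8/s0 MISS; vc=[16,56]
#5 0x384→b56/s0 VC-HIT; vc=[16,8]
#6 0xed→b14/s6 L1-HIT; vc=[16,8]
#7 0x397→b57/s1 L1-HIT; vc=[16,8]
#8 0x100→b16/s0 VC-HIT; vc=[56,8]
#9 0x381→b56/s0 VC-HIT; vc=[16,8]
#10 0xe8→b14/s6 L1-HIT; vc=[16,8]
#11 0x35a→b53/s5 MISS; vc=[16,8]
#12 0x106→b16/s0 VC-HIT; vc=[56,8]
#13 0x39f→b57/s1 L1-HIT; vc=[56,8]
#14 0x29e→b41/s1 MISS; vc=[56,8,57]

MISSES = 7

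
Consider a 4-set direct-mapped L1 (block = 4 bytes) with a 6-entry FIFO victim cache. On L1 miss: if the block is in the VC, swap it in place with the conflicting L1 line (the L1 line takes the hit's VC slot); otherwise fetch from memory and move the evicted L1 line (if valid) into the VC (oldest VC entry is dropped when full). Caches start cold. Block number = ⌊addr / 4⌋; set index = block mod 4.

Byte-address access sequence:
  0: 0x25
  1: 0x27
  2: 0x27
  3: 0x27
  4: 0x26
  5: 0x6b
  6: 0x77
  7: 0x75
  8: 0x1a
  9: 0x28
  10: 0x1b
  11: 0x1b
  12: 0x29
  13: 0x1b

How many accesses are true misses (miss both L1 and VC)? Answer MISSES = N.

#0 0x25→b9/s1 MISS; vc=[]
#1 0x27→b9/s1 L1-HIT; vc=[]
#2 0x27→b9/s1 L1-HIT; vc=[]
#3 0x27→b9/s1 L1-HIT; vc=[]
#4 0x26→b9/s1 L1-HIT; vc=[]
#5 0x6b→b26/s2 MISS; vc=[]
#6 0x77→b29/s1 MISS; vc=[9]
#7 0x75→b29/s1 L1-HIT; vc=[9]
#8 0x1a→b6/s2 MISS; vc=[9,26]
#9 0x28→b10/s2 MISS; vc=[9,26,6]
#10 0x1b→b6/s2 VC-HIT; vc=[9,26,10]
#11 0x1b→b6/s2 L1-HIT; vc=[9,26,10]
#12 0x29→b10/s2 VC-HIT; vc=[9,26,6]
#13 0x1b→b6/s2 VC-HIT; vc=[9,26,10]

MISSES = 5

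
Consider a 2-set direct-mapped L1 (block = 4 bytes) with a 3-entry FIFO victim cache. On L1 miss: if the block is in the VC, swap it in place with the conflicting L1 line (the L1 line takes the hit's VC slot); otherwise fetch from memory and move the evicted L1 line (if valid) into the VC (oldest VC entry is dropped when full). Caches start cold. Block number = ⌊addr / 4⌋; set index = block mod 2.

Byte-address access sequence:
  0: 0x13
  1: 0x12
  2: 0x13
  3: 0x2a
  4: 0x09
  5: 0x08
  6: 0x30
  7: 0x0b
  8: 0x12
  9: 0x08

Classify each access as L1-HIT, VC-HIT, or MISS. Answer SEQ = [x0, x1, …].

SEQ = [MISS, L1-HIT, L1-HIT, MISS, MISS, L1-HIT, MISS, VC-HIT, VC-HIT, VC-HIT]

0: 0x13 (blk 4, set 0) → MISS  vc=[]
1: 0x12 (blk 4, set 0) → L1-HIT  vc=[]
2: 0x13 (blk 4, set 0) → L1-HIT  vc=[]
3: 0x2a (blk 10, set 0) → MISS  vc=[4]
4: 0x9 (blk 2, set 0) → MISS  vc=[4, 10]
5: 0x8 (blk 2, set 0) → L1-HIT  vc=[4, 10]
6: 0x30 (blk 12, set 0) → MISS  vc=[4, 10, 2]
7: 0xb (blk 2, set 0) → VC-HIT  vc=[4, 10, 12]
8: 0x12 (blk 4, set 0) → VC-HIT  vc=[2, 10, 12]
9: 0x8 (blk 2, set 0) → VC-HIT  vc=[4, 10, 12]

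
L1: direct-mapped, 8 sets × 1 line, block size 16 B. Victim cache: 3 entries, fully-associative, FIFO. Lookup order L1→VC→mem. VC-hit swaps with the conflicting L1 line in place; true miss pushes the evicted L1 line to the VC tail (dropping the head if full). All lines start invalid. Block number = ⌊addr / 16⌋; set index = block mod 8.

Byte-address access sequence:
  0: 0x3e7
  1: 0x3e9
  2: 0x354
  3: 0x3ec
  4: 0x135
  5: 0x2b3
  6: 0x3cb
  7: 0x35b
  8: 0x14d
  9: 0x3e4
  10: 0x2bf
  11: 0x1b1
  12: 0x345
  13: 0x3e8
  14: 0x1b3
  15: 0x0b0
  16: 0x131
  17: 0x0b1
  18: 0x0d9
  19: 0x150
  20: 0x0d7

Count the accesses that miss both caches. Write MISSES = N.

  [0] addr=0x3e7 blk=62 s=6: MISS | VC []
  [1] addr=0x3e9 blk=62 s=6: L1-HIT | VC []
  [2] addr=0x354 blk=53 s=5: MISS | VC []
  [3] addr=0x3ec blk=62 s=6: L1-HIT | VC []
  [4] addr=0x135 blk=19 s=3: MISS | VC []
  [5] addr=0x2b3 blk=43 s=3: MISS | VC [19]
  [6] addr=0x3cb blk=60 s=4: MISS | VC [19]
  [7] addr=0x35b blk=53 s=5: L1-HIT | VC [19]
  [8] addr=0x14d blk=20 s=4: MISS | VC [19, 60]
  [9] addr=0x3e4 blk=62 s=6: L1-HIT | VC [19, 60]
  [10] addr=0x2bf blk=43 s=3: L1-HIT | VC [19, 60]
  [11] addr=0x1b1 blk=27 s=3: MISS | VC [19, 60, 43]
  [12] addr=0x345 blk=52 s=4: MISS | VC [60, 43, 20]
  [13] addr=0x3e8 blk=62 s=6: L1-HIT | VC [60, 43, 20]
  [14] addr=0x1b3 blk=27 s=3: L1-HIT | VC [60, 43, 20]
  [15] addr=0xb0 blk=11 s=3: MISS | VC [43, 20, 27]
  [16] addr=0x131 blk=19 s=3: MISS | VC [20, 27, 11]
  [17] addr=0xb1 blk=11 s=3: VC-HIT | VC [20, 27, 19]
  [18] addr=0xd9 blk=13 s=5: MISS | VC [27, 19, 53]
  [19] addr=0x150 blk=21 s=5: MISS | VC [19, 53, 13]
  [20] addr=0xd7 blk=13 s=5: VC-HIT | VC [19, 53, 21]

MISSES = 12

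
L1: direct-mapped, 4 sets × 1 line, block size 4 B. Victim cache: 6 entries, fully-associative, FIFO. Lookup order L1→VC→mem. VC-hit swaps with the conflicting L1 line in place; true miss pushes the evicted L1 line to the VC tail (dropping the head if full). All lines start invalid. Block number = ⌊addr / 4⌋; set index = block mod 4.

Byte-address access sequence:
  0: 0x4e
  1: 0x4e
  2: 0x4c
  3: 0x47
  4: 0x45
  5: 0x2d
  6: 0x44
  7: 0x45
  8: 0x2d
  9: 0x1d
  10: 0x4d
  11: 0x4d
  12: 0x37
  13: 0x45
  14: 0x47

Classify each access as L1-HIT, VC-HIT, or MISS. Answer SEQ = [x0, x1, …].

#0 0x4e→b19/s3 MISS; vc=[]
#1 0x4e→b19/s3 L1-HIT; vc=[]
#2 0x4c→b19/s3 L1-HIT; vc=[]
#3 0x47→b17/s1 MISS; vc=[]
#4 0x45→b17/s1 L1-HIT; vc=[]
#5 0x2d→b11/s3 MISS; vc=[19]
#6 0x44→b17/s1 L1-HIT; vc=[19]
#7 0x45→b17/s1 L1-HIT; vc=[19]
#8 0x2d→b11/s3 L1-HIT; vc=[19]
#9 0x1d→b7/s3 MISS; vc=[19,11]
#10 0x4d→b19/s3 VC-HIT; vc=[7,11]
#11 0x4d→b19/s3 L1-HIT; vc=[7,11]
#12 0x37→b13/s1 MISS; vc=[7,11,17]
#13 0x45→b17/s1 VC-HIT; vc=[7,11,13]
#14 0x47→b17/s1 L1-HIT; vc=[7,11,13]

SEQ = [MISS, L1-HIT, L1-HIT, MISS, L1-HIT, MISS, L1-HIT, L1-HIT, L1-HIT, MISS, VC-HIT, L1-HIT, MISS, VC-HIT, L1-HIT]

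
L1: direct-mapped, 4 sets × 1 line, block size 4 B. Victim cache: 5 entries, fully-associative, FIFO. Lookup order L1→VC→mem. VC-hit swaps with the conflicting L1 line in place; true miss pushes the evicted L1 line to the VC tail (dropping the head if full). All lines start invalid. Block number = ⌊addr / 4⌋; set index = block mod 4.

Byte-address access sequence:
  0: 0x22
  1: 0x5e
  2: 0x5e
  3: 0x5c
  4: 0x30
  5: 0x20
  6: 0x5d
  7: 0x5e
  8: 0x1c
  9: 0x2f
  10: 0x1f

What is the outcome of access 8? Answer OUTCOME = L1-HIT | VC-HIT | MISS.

#0 0x22→b8/s0 MISS; vc=[]
#1 0x5e→b23/s3 MISS; vc=[]
#2 0x5e→b23/s3 L1-HIT; vc=[]
#3 0x5c→b23/s3 L1-HIT; vc=[]
#4 0x30→b12/s0 MISS; vc=[8]
#5 0x20→b8/s0 VC-HIT; vc=[12]
#6 0x5d→b23/s3 L1-HIT; vc=[12]
#7 0x5e→b23/s3 L1-HIT; vc=[12]
#8 0x1c→b7/s3 MISS; vc=[12,23]
#9 0x2f→b11/s3 MISS; vc=[12,23,7]
#10 0x1f→b7/s3 VC-HIT; vc=[12,23,11]

OUTCOME = MISS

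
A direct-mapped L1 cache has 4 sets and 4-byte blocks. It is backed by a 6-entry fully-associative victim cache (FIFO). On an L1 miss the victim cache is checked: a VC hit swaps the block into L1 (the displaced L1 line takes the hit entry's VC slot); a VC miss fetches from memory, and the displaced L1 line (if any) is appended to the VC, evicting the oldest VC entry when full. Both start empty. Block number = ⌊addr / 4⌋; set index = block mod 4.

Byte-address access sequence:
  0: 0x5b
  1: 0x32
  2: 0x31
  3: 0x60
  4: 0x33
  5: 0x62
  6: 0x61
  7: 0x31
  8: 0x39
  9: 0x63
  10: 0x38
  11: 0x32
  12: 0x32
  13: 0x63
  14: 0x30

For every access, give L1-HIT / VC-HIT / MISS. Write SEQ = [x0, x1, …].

#0 0x5b→b22/s2 MISS; vc=[]
#1 0x32→b12/s0 MISS; vc=[]
#2 0x31→b12/s0 L1-HIT; vc=[]
#3 0x60→b24/s0 MISS; vc=[12]
#4 0x33→b12/s0 VC-HIT; vc=[24]
#5 0x62→b24/s0 VC-HIT; vc=[12]
#6 0x61→b24/s0 L1-HIT; vc=[12]
#7 0x31→b12/s0 VC-HIT; vc=[24]
#8 0x39→b14/s2 MISS; vc=[24,22]
#9 0x63→b24/s0 VC-HIT; vc=[12,22]
#10 0x38→b14/s2 L1-HIT; vc=[12,22]
#11 0x32→b12/s0 VC-HIT; vc=[24,22]
#12 0x32→b12/s0 L1-HIT; vc=[24,22]
#13 0x63→b24/s0 VC-HIT; vc=[12,22]
#14 0x30→b12/s0 VC-HIT; vc=[24,22]

SEQ = [MISS, MISS, L1-HIT, MISS, VC-HIT, VC-HIT, L1-HIT, VC-HIT, MISS, VC-HIT, L1-HIT, VC-HIT, L1-HIT, VC-HIT, VC-HIT]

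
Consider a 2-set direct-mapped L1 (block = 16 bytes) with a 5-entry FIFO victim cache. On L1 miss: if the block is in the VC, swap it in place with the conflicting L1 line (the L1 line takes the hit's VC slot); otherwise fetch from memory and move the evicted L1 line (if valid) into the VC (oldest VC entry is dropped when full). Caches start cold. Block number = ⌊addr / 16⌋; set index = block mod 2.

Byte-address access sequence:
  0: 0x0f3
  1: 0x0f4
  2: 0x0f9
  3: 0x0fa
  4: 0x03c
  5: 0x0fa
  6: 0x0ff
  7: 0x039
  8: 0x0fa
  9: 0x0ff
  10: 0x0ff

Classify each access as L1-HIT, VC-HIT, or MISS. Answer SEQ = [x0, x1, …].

#0 0xf3→b15/s1 MISS; vc=[]
#1 0xf4→b15/s1 L1-HIT; vc=[]
#2 0xf9→b15/s1 L1-HIT; vc=[]
#3 0xfa→b15/s1 L1-HIT; vc=[]
#4 0x3c→b3/s1 MISS; vc=[15]
#5 0xfa→b15/s1 VC-HIT; vc=[3]
#6 0xff→b15/s1 L1-HIT; vc=[3]
#7 0x39→b3/s1 VC-HIT; vc=[15]
#8 0xfa→b15/s1 VC-HIT; vc=[3]
#9 0xff→b15/s1 L1-HIT; vc=[3]
#10 0xff→b15/s1 L1-HIT; vc=[3]

SEQ = [MISS, L1-HIT, L1-HIT, L1-HIT, MISS, VC-HIT, L1-HIT, VC-HIT, VC-HIT, L1-HIT, L1-HIT]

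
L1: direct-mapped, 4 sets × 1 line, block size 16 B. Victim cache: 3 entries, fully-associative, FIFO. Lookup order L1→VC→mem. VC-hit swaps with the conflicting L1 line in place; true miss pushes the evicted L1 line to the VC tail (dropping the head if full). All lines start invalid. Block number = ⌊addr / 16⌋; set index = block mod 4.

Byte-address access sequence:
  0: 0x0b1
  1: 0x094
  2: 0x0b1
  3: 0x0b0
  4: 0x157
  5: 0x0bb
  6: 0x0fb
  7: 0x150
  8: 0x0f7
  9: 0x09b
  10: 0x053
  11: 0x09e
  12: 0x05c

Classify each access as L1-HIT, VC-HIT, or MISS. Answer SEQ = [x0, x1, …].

0: 0xb1 (blk 11, set 3) → MISS  vc=[]
1: 0x94 (blk 9, set 1) → MISS  vc=[]
2: 0xb1 (blk 11, set 3) → L1-HIT  vc=[]
3: 0xb0 (blk 11, set 3) → L1-HIT  vc=[]
4: 0x157 (blk 21, set 1) → MISS  vc=[9]
5: 0xbb (blk 11, set 3) → L1-HIT  vc=[9]
6: 0xfb (blk 15, set 3) → MISS  vc=[9, 11]
7: 0x150 (blk 21, set 1) → L1-HIT  vc=[9, 11]
8: 0xf7 (blk 15, set 3) → L1-HIT  vc=[9, 11]
9: 0x9b (blk 9, set 1) → VC-HIT  vc=[21, 11]
10: 0x53 (blk 5, set 1) → MISS  vc=[21, 11, 9]
11: 0x9e (blk 9, set 1) → VC-HIT  vc=[21, 11, 5]
12: 0x5c (blk 5, set 1) → VC-HIT  vc=[21, 11, 9]

SEQ = [MISS, MISS, L1-HIT, L1-HIT, MISS, L1-HIT, MISS, L1-HIT, L1-HIT, VC-HIT, MISS, VC-HIT, VC-HIT]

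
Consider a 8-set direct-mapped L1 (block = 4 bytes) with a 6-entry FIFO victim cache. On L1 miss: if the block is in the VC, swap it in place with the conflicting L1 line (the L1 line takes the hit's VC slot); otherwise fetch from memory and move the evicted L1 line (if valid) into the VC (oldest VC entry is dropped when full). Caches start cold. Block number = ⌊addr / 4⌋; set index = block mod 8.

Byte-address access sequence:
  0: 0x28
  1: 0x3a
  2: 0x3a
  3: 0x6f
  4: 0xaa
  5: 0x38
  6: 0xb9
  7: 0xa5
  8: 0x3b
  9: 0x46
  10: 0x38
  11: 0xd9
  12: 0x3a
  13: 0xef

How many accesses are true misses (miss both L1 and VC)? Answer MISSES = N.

#0 0x28→b10/s2 MISS; vc=[]
#1 0x3a→b14/s6 MISS; vc=[]
#2 0x3a→b14/s6 L1-HIT; vc=[]
#3 0x6f→b27/s3 MISS; vc=[]
#4 0xaa→b42/s2 MISS; vc=[10]
#5 0x38→b14/s6 L1-HIT; vc=[10]
#6 0xb9→b46/s6 MISS; vc=[10,14]
#7 0xa5→b41/s1 MISS; vc=[10,14]
#8 0x3b→b14/s6 VC-HIT; vc=[10,46]
#9 0x46→b17/s1 MISS; vc=[10,46,41]
#10 0x38→b14/s6 L1-HIT; vc=[10,46,41]
#11 0xd9→b54/s6 MISS; vc=[10,46,41,14]
#12 0x3a→b14/s6 VC-HIT; vc=[10,46,41,54]
#13 0xef→b59/s3 MISS; vc=[10,46,41,54,27]

MISSES = 9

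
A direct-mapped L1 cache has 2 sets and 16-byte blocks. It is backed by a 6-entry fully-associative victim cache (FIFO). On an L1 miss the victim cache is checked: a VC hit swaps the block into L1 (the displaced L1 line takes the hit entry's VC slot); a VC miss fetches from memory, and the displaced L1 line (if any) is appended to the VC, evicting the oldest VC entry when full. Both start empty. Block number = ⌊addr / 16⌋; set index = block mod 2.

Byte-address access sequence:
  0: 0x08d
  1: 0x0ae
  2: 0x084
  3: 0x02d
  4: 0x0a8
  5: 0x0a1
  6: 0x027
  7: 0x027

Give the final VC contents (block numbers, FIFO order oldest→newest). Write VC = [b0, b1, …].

#0 0x8d→b8/s0 MISS; vc=[]
#1 0xae→b10/s0 MISS; vc=[8]
#2 0x84→b8/s0 VC-HIT; vc=[10]
#3 0x2d→b2/s0 MISS; vc=[10,8]
#4 0xa8→b10/s0 VC-HIT; vc=[2,8]
#5 0xa1→b10/s0 L1-HIT; vc=[2,8]
#6 0x27→b2/s0 VC-HIT; vc=[10,8]
#7 0x27→b2/s0 L1-HIT; vc=[10,8]

VC = [10, 8]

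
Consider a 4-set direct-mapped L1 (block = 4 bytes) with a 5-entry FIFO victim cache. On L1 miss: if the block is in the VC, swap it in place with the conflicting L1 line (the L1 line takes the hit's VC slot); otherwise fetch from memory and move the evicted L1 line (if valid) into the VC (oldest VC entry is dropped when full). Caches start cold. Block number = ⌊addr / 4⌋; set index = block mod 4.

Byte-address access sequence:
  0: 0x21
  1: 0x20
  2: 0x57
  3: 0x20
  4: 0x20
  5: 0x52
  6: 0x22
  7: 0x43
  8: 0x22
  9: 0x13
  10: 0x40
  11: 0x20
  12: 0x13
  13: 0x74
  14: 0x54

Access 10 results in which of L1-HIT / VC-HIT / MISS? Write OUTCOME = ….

  [0] addr=0x21 blk=8 s=0: MISS | VC []
  [1] addr=0x20 blk=8 s=0: L1-HIT | VC []
  [2] addr=0x57 blk=21 s=1: MISS | VC []
  [3] addr=0x20 blk=8 s=0: L1-HIT | VC []
  [4] addr=0x20 blk=8 s=0: L1-HIT | VC []
  [5] addr=0x52 blk=20 s=0: MISS | VC [8]
  [6] addr=0x22 blk=8 s=0: VC-HIT | VC [20]
  [7] addr=0x43 blk=16 s=0: MISS | VC [20, 8]
  [8] addr=0x22 blk=8 s=0: VC-HIT | VC [20, 16]
  [9] addr=0x13 blk=4 s=0: MISS | VC [20, 16, 8]
  [10] addr=0x40 blk=16 s=0: VC-HIT | VC [20, 4, 8]
  [11] addr=0x20 blk=8 s=0: VC-HIT | VC [20, 4, 16]
  [12] addr=0x13 blk=4 s=0: VC-HIT | VC [20, 8, 16]
  [13] addr=0x74 blk=29 s=1: MISS | VC [20, 8, 16, 21]
  [14] addr=0x54 blk=21 s=1: VC-HIT | VC [20, 8, 16, 29]

OUTCOME = VC-HIT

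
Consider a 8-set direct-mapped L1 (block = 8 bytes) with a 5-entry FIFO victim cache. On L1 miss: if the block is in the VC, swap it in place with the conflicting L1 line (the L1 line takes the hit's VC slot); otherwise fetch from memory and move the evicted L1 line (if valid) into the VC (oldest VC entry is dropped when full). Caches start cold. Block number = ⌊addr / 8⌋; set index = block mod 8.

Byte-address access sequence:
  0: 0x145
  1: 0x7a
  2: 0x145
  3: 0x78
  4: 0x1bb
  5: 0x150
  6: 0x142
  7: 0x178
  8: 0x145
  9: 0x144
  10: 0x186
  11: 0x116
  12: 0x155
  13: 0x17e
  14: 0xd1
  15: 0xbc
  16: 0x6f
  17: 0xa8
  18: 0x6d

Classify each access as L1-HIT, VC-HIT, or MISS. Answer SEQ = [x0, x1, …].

SEQ = [MISS, MISS, L1-HIT, L1-HIT, MISS, MISS, L1-HIT, MISS, L1-HIT, L1-HIT, MISS, MISS, VC-HIT, L1-HIT, MISS, MISS, MISS, MISS, VC-HIT]

  [0] addr=0x145 blk=40 s=0: MISS | VC []
  [1] addr=0x7a blk=15 s=7: MISS | VC []
  [2] addr=0x145 blk=40 s=0: L1-HIT | VC []
  [3] addr=0x78 blk=15 s=7: L1-HIT | VC []
  [4] addr=0x1bb blk=55 s=7: MISS | VC [15]
  [5] addr=0x150 blk=42 s=2: MISS | VC [15]
  [6] addr=0x142 blk=40 s=0: L1-HIT | VC [15]
  [7] addr=0x178 blk=47 s=7: MISS | VC [15, 55]
  [8] addr=0x145 blk=40 s=0: L1-HIT | VC [15, 55]
  [9] addr=0x144 blk=40 s=0: L1-HIT | VC [15, 55]
  [10] addr=0x186 blk=48 s=0: MISS | VC [15, 55, 40]
  [11] addr=0x116 blk=34 s=2: MISS | VC [15, 55, 40, 42]
  [12] addr=0x155 blk=42 s=2: VC-HIT | VC [15, 55, 40, 34]
  [13] addr=0x17e blk=47 s=7: L1-HIT | VC [15, 55, 40, 34]
  [14] addr=0xd1 blk=26 s=2: MISS | VC [15, 55, 40, 34, 42]
  [15] addr=0xbc blk=23 s=7: MISS | VC [55, 40, 34, 42, 47]
  [16] addr=0x6f blk=13 s=5: MISS | VC [55, 40, 34, 42, 47]
  [17] addr=0xa8 blk=21 s=5: MISS | VC [40, 34, 42, 47, 13]
  [18] addr=0x6d blk=13 s=5: VC-HIT | VC [40, 34, 42, 47, 21]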